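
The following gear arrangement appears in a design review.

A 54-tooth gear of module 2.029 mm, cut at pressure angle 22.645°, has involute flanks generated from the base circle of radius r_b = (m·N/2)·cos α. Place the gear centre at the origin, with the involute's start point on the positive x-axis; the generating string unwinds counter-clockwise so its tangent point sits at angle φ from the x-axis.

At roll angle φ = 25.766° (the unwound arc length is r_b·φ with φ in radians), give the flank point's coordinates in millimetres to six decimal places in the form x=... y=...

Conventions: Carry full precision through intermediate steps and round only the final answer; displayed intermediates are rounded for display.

x=55.416472 y=1.501923

single-mesh involute tooth geometry (54T wheel at module 2.029)
pitch radius r_p = m·N/2 = 2.029·54/2 = 54.783000
base radius r_b = r_p·cos α = 54.783000·cos 22.645° = 50.559675
roll angle φ = 25.766° = 0.44970154 rad
x = r_b·(cos φ + φ·sin φ) = 55.416472
y = r_b·(sin φ − φ·cos φ) = 1.501923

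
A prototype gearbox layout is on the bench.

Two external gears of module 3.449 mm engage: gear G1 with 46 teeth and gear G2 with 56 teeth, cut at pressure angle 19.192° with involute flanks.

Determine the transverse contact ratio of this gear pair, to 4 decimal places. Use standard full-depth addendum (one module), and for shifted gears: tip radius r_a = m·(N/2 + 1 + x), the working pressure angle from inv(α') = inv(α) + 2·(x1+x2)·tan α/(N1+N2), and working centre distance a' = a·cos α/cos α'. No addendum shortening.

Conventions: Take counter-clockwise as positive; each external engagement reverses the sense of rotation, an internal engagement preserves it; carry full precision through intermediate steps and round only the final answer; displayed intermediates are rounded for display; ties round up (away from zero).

1.8017

topology: single-mesh involute geometry — m = 3.449, 46T/56T pair
base radii: r_b1 = 74.918186, r_b2 = 91.204748
tip radii: r_a1 = 82.776000, r_a2 = 100.021000
no profile shift: α' = α, a' = a
action lengths: √(r_a1²−r_b1²) = 35.201301, √(r_a2²−r_b2²) = 41.059643
base pitch p_b = π·m·cos α = 10.233149
CR = (35.201301 + 41.059643 − 175.899000·sin 19.19200°)/10.233149 = 1.801677
contact ratio ≈ 1.8017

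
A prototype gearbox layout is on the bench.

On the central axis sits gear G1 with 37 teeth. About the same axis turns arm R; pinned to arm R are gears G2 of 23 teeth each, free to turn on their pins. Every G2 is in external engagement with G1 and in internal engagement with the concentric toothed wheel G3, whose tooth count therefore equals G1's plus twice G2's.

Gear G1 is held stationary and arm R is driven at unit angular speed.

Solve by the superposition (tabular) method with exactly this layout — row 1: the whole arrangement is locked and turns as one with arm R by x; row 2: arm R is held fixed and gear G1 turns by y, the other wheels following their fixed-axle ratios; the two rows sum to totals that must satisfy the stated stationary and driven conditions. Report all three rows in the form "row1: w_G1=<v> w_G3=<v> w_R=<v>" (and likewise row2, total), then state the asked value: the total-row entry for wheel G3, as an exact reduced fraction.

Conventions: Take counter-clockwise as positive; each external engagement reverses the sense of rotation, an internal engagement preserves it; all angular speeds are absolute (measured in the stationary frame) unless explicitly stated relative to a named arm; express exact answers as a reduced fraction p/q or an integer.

class = planetary set [G3 = 37+2·23 = 83; Willis about the carrier]
row 1 — lock + rotate with arm: ω_sun = ω_ring = ω_arm = x
row 2 (arm held, sun turns y): ω_ring = −(37/83)·y, ω_arm = 0
boundary: total ω_sun = x + y = 0 and total ω_arm = x = 1  ⇒  y = -1, x = 1
row 2 ring = −(37/83)·(-1) = 37/83
totals (row 1 + row 2): sun 1 + (-1) = 0, ring 1 + 37/83 = 120/83, arm 1 + 0 = 1
asked cell (total, ring) = 120/83

row1: w_G1=1 w_G3=1 w_R=1
row2: w_G1=-1 w_G3=37/83 w_R=0
total: w_G1=0 w_G3=120/83 w_R=1
asked value: 120/83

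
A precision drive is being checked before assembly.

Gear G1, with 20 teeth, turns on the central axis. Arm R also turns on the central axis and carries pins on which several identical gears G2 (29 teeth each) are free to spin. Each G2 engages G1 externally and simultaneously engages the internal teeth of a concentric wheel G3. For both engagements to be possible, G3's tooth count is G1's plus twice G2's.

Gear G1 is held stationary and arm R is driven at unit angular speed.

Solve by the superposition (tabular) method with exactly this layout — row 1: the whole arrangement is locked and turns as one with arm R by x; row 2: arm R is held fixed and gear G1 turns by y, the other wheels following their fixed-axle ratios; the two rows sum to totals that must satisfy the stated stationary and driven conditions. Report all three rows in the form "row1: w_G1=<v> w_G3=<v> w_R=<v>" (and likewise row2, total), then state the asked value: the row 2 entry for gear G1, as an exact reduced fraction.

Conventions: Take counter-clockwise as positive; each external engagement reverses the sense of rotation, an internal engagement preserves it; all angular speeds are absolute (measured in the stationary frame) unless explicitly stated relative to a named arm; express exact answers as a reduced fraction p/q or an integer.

row1: w_G1=1 w_G3=1 w_R=1
row2: w_G1=-1 w_G3=10/39 w_R=0
total: w_G1=0 w_G3=49/39 w_R=1
asked value: -1

class = planetary set [G3 = 20+2·29 = 78; Willis about the carrier]
superposition row 1 [locked train]: every member turns x
row 2 (arm held, sun turns y): ω_ring = −(20/78)·y, ω_arm = 0
boundary: total ω_sun = x + y = 0 and total ω_arm = x = 1  ⇒  y = -1, x = 1
row 2 ring = −(20/78)·(-1) = 10/39
totals (row 1 + row 2): sun 1 + (-1) = 0, ring 1 + 10/39 = 49/39, arm 1 + 0 = 1
asked cell (row2, sun) = -1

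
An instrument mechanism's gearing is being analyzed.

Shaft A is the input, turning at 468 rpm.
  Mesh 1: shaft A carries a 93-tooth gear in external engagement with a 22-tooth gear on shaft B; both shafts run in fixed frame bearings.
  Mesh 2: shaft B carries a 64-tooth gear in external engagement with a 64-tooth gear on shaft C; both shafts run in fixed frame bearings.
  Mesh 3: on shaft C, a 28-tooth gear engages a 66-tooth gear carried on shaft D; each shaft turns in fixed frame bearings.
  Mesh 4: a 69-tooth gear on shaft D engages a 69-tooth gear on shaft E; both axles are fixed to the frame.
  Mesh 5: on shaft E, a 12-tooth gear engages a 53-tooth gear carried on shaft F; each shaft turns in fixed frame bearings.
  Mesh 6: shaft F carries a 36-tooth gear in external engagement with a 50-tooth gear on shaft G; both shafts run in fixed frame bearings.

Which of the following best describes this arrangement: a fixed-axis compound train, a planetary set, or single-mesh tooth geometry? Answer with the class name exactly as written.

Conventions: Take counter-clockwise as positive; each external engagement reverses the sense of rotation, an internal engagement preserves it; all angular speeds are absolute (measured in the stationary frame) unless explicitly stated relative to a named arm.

fixed-axis compound train

topology: fixed-axis compound train — 6 meshes, A→G
classification: fixed-axis compound train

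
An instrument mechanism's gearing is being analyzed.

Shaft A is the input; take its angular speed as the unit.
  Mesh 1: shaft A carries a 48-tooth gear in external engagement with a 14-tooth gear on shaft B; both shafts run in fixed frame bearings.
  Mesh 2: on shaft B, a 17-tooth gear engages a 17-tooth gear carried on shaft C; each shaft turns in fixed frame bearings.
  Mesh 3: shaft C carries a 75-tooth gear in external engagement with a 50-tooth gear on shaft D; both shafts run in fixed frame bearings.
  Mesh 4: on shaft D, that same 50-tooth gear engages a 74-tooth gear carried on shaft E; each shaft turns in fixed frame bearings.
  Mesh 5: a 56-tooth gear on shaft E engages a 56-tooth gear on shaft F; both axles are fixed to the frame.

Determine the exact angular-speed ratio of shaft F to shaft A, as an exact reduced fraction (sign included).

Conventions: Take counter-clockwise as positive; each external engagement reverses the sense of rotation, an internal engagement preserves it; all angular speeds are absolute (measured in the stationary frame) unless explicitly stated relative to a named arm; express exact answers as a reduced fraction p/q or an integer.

class = fixed-axis compound train [5 meshes; 5 ratios multiply, 5 sense flips]
mesh 1 [48T→14T]: running ratio 24/7, sense −
mesh 2 [17T→17T]: running ratio 24/7, sense +
mesh 3 [75T→50T]: running ratio 36/7, sense −
mesh 4 [50T→74T]: running ratio 900/259, sense +
mesh 5 [56T→56T]: running ratio 900/259, sense −
ω_out/ω_in = -900/259

-900/259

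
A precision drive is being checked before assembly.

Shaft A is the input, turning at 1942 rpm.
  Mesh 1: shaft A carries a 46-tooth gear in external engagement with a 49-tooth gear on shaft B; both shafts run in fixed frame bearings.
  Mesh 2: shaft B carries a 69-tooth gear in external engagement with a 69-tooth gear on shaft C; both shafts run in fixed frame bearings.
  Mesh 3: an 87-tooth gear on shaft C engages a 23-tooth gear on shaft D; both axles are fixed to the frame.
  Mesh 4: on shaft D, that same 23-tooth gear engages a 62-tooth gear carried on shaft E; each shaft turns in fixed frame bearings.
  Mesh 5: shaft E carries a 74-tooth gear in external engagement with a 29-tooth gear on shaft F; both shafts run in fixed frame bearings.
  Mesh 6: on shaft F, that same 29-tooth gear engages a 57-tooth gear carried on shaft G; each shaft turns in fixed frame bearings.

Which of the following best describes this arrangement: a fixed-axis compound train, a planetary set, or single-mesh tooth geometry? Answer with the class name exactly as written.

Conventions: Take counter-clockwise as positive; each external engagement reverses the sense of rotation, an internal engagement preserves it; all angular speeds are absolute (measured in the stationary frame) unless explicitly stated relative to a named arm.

6-mesh fixed-axis compound train (all bearings frame-fixed)
classification: fixed-axis compound train

fixed-axis compound train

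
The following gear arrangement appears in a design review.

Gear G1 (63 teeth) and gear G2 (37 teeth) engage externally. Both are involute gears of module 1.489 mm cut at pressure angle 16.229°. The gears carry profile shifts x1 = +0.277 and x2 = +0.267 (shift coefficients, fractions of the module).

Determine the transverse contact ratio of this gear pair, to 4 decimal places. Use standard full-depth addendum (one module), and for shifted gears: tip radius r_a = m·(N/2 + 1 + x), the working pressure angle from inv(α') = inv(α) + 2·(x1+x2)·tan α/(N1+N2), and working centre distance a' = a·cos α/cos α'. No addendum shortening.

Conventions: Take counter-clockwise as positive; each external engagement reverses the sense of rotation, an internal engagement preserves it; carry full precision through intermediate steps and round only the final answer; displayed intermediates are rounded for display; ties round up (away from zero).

1.8534

topology: single-mesh involute geometry — m = 1.489, 63T/37T pair
base radii: r_b1 = 45.034506, r_b2 = 26.448837
tip radii: r_a1 = 48.804953, r_a2 = 29.433063
inv(α') = inv(16.229°) + 2·(+0.277+0.267)·tan α/(63+37) = 0.01099323  ⇒  α' = 18.12540°
a' = a·cos α / cos α' = 74.4500·cos 16.229°/cos 18.12540° = 75.215705
action lengths: √(r_a1²−r_b1²) = 18.810016, √(r_a2²−r_b2²) = 12.913723
base pitch p_b = π·m·cos α = 4.491431
CR = (18.810016 + 12.913723 − 75.215705·sin 18.12540°)/4.491431 = 1.853373
contact ratio ≈ 1.8534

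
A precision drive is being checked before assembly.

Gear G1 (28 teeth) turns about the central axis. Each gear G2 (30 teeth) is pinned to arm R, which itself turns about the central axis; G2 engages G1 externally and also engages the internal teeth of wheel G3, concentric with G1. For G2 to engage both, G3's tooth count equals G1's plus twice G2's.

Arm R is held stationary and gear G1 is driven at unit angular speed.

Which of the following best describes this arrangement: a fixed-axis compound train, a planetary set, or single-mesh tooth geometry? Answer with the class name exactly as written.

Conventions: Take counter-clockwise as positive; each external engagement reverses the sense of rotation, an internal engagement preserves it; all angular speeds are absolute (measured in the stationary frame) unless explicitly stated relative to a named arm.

planetary set (28T centre, 30T on arm, 88T internal) — Willis relation
classification: planetary set

planetary set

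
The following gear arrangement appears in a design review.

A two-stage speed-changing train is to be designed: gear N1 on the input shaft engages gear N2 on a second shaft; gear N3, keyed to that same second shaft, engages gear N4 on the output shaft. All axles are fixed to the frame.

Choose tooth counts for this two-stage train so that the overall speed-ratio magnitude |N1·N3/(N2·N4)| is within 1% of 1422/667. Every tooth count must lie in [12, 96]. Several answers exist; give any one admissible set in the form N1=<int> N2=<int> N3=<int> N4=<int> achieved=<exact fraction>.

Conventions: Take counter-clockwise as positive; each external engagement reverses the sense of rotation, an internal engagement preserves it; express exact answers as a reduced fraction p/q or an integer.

2-stage fixed-axis compound train for ratio 1422/667
target = 1422/667 in lowest terms: an exact hit needs N1·N3 = k·1422 and N2·N4 = k·667 for one integer k, every count in [12, 96]; additionally prefer no 1:1 stage (N1 ≠ N2, N3 ≠ N4)
k = 1: N1·N3 = 1422 = 18·79, N2·N4 = 667 = 23·29
achieved = 18·79/(23·29) = 1422/667; |achieved − target| = 0 ≤ 711/33350 ✓

N1=18 N2=23 N3=79 N4=29 achieved=1422/667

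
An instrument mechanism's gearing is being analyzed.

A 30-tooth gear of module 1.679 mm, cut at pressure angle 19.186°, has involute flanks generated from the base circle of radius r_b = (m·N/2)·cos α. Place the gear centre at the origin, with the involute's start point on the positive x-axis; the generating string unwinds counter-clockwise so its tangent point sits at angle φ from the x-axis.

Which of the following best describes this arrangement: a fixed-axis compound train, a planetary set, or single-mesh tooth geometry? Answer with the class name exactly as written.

single-mesh tooth geometry

class = single-mesh tooth geometry [base-circle involute, m = 1.679, 30T]
classification: single-mesh tooth geometry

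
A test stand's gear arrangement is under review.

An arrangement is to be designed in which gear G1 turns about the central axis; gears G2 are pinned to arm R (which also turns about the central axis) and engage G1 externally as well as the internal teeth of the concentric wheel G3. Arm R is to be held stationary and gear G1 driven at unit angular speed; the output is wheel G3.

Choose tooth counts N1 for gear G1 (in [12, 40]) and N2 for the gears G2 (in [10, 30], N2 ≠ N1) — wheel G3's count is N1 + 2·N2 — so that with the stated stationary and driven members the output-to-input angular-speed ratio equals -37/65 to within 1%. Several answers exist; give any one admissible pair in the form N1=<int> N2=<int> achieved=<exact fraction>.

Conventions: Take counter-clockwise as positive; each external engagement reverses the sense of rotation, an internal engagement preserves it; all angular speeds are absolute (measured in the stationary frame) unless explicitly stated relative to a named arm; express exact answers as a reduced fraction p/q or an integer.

N1=37 N2=14 achieved=-37/65

planetary set to be sized for -37/65 (Willis relation)
Willis with ω_arm = 0: ω_ring/ω_sun = −N1/N3; set equal to -37/65  ⇒  N3/N1 = −1/(-37/65) = 65/37
N3 = N1 + 2·N2  ⇒  N2/N1 = (N3/N1 − 1)/2 = (65/37 − 1)/2 = 14/37
smallest multiple with N1 ≥ 12 and N2 ≥ 10: k = 1  ⇒  N1 = 1·37 = 37, N2 = 1·14 = 14 (N1 ≤ 40, N2 ≤ 30, N2 ≠ N1 ✓), N3 = 37 + 2·14 = 65
check: −N1/N3 with N1 = 37, N3 = 65 gives -37/65; |achieved − target| = 0 ≤ 37/6500 ✓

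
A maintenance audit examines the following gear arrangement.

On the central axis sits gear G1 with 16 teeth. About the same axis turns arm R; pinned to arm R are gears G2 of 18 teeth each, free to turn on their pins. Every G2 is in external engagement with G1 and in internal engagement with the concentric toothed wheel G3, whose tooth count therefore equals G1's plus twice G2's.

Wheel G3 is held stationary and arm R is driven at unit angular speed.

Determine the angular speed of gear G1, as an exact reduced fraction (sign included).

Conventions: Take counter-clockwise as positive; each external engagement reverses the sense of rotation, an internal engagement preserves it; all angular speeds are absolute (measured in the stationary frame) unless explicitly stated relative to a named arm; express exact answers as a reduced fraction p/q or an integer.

17/4

recognized (axles ride arm R): planetary set, 16/18/52 teeth
ring teeth: 16 + 2·18 = 52
16(ω_sun−ω_arm) = −52(ω_ring−ω_arm),  ω_ring = 0, ω_arm = 1
ω_sun = 1 − (52/16)(0−1) = 17/4
exact speed ratio = 17/4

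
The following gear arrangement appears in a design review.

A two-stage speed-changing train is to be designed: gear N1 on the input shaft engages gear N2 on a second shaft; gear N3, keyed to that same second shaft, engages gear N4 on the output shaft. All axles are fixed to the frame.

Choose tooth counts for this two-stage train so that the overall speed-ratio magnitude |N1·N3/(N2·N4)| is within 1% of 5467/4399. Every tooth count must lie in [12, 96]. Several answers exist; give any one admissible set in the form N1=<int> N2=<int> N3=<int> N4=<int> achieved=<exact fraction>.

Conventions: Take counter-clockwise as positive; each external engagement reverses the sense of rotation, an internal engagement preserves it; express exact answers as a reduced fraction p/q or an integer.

2-stage fixed-axis compound train for ratio 5467/4399
target = 5467/4399 in lowest terms: an exact hit needs N1·N3 = k·5467 and N2·N4 = k·4399 for one integer k, every count in [12, 96]; additionally prefer no 1:1 stage (N1 ≠ N2, N3 ≠ N4)
k = 1: N1·N3 = 5467 = 71·77, N2·N4 = 4399 = 53·83
achieved = 71·77/(53·83) = 5467/4399; |achieved − target| = 0 ≤ 5467/439900 ✓

N1=71 N2=53 N3=77 N4=83 achieved=5467/4399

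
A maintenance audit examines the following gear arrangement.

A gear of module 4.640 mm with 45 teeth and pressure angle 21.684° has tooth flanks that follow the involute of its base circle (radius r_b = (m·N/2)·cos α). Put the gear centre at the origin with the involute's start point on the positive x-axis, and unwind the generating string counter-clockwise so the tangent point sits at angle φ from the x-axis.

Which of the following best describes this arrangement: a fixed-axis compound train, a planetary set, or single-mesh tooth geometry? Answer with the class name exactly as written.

recognized (one wheel, involute flank): single-mesh tooth geometry, m = 4.640, N = 45
classification: single-mesh tooth geometry

single-mesh tooth geometry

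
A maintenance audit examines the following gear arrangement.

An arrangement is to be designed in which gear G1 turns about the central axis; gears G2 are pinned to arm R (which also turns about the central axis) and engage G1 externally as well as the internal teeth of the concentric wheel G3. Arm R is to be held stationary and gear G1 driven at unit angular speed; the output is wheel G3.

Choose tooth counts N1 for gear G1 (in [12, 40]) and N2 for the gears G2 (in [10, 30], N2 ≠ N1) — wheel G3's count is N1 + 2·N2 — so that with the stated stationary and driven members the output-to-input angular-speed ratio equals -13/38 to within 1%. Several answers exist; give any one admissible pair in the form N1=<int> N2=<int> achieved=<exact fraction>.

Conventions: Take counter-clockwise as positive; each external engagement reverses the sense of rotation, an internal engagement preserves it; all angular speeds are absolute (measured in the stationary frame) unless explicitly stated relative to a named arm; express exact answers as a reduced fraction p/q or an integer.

N1=26 N2=25 achieved=-13/38

planetary set to be sized for -13/38 (Willis relation)
Willis with ω_arm = 0: ω_ring/ω_sun = −N1/N3; set equal to -13/38  ⇒  N3/N1 = −1/(-13/38) = 38/13
N3 = N1 + 2·N2  ⇒  N2/N1 = (N3/N1 − 1)/2 = (38/13 − 1)/2 = 25/26
smallest multiple with N1 ≥ 12 and N2 ≥ 10: k = 1  ⇒  N1 = 1·26 = 26, N2 = 1·25 = 25 (N1 ≤ 40, N2 ≤ 30, N2 ≠ N1 ✓), N3 = 26 + 2·25 = 76
check: −N1/N3 with N1 = 26, N3 = 76 gives -13/38; |achieved − target| = 0 ≤ 13/3800 ✓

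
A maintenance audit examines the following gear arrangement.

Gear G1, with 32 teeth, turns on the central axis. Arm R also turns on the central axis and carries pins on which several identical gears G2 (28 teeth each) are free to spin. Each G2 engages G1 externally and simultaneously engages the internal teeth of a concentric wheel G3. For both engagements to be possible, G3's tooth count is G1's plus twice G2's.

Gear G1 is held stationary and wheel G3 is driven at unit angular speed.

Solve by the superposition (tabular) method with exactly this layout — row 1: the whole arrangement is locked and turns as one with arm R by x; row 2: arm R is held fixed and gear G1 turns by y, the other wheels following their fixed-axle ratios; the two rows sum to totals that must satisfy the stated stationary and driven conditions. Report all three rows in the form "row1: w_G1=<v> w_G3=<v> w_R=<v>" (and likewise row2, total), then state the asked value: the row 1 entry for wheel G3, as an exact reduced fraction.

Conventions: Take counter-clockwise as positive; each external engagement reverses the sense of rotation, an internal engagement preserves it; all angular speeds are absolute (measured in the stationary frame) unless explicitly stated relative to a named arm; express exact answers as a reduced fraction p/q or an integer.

recognized (axles ride arm R): planetary set, 32/28/88 teeth
row 1: whole set turns with the arm by x
row 2 — arm fixed, fixed-axis ratios: sun y, ring −(32/88)·y, arm 0
boundary: total ω_sun = x + y = 0 and total ω_ring = x − (32/88)·y = 1  ⇒  y = -11/15, x = 11/15
row 2 ring = −(32/88)·(-11/15) = 4/15
totals (row 1 + row 2): sun 11/15 + (-11/15) = 0, ring 11/15 + 4/15 = 1, arm 11/15 + 0 = 11/15
asked cell (row1, ring) = 11/15

row1: w_G1=11/15 w_G3=11/15 w_R=11/15
row2: w_G1=-11/15 w_G3=4/15 w_R=0
total: w_G1=0 w_G3=1 w_R=11/15
asked value: 11/15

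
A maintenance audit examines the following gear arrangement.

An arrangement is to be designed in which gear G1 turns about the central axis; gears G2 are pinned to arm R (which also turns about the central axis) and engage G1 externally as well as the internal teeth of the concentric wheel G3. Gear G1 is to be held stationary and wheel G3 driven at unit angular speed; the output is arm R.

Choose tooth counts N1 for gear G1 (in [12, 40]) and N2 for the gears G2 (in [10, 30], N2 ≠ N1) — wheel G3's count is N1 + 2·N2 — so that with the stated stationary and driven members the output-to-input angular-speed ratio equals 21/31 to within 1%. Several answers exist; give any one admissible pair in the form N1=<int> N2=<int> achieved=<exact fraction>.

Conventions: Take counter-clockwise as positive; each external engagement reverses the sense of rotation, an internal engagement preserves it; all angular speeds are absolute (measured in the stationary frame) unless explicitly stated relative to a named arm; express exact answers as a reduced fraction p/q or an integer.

N1=20 N2=11 achieved=21/31

class = planetary set [ratio 21/31 wanted; Willis about the carrier]
Willis with ω_sun = 0: ω_arm/ω_ring = N3/(N1+N3); set equal to 21/31  ⇒  N3/N1 = (21/31)/(1 − 21/31) = 21/10
N3 = N1 + 2·N2  ⇒  N2/N1 = (N3/N1 − 1)/2 = (21/10 − 1)/2 = 11/20
smallest multiple with N1 ≥ 12 and N2 ≥ 10: k = 1  ⇒  N1 = 1·20 = 20, N2 = 1·11 = 11 (N1 ≤ 40, N2 ≤ 30, N2 ≠ N1 ✓), N3 = 20 + 2·11 = 42
check: N3/(N1+N3) with N1 = 20, N3 = 42 gives 21/31; |achieved − target| = 0 ≤ 21/3100 ✓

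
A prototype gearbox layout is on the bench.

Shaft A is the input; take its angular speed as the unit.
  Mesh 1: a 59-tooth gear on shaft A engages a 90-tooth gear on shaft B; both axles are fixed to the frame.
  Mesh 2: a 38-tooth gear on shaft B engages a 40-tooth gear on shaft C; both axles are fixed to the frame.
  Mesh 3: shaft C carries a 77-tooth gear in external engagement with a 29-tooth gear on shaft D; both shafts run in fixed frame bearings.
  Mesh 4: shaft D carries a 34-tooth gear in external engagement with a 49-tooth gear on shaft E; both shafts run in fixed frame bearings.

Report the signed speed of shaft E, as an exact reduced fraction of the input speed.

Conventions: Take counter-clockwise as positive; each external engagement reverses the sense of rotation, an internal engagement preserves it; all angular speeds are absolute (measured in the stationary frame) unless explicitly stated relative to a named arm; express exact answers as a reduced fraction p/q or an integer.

4-mesh fixed-axis compound train (all bearings frame-fixed)
mesh 1 [59T→90T]: |ω|/ω_in = 1×59/90 = 59/90, sense flips to −
mesh 2 [38T→40T]: |ω|/ω_in = (59/90)×38/40 = 1121/1800, sense flips to +
mesh 3 [77T→29T]: |ω|/ω_in = (1121/1800)×77/29 = 86317/52200, sense flips to −
mesh 4 [34T→49T]: |ω|/ω_in = (86317/52200)×34/49 = 209627/182700, sense flips to +
signed output speed (× input speed) = 209627/182700

209627/182700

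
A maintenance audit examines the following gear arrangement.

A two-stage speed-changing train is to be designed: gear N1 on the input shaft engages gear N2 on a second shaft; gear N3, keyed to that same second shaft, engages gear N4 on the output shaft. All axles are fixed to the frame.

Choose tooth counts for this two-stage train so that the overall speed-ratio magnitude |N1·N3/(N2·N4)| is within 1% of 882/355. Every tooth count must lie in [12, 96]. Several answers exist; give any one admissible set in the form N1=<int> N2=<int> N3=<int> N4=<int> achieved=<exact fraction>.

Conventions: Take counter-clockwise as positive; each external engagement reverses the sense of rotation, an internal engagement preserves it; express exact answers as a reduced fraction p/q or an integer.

topology: fixed-axis compound train — 2 stages, target 882/355
target = 882/355 in lowest terms: an exact hit needs N1·N3 = k·882 and N2·N4 = k·355 for one integer k, every count in [12, 96]; additionally prefer no 1:1 stage (N1 ≠ N2, N3 ≠ N4)
k = 1…2: no 1:1-free in-range split of k·882 and k·355 into factor pairs; take k = 3
k = 3: N1·N3 = 2646 = 42·63, N2·N4 = 1065 = 15·71
achieved = 42·63/(15·71) = 882/355; |achieved − target| = 0 ≤ 441/17750 ✓

N1=42 N2=15 N3=63 N4=71 achieved=882/355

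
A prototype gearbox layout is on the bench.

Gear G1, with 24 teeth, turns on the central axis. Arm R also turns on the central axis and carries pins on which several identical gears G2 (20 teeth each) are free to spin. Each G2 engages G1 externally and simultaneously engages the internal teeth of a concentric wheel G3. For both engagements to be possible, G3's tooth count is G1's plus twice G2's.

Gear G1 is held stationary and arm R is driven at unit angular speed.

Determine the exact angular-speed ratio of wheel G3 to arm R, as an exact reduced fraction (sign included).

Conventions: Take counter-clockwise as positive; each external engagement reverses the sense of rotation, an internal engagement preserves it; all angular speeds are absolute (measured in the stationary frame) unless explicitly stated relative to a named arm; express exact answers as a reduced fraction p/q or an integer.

recognized (axles ride arm R): planetary set, 24/20/64 teeth
ring teeth: 24 + 2·20 = 64
24(ω_sun−ω_arm) = −64(ω_ring−ω_arm),  ω_sun = 0, ω_arm = 1
ω_ring = 1 − (24/64)(0−1) = 11/8
ω_out/ω_in = 11/8

11/8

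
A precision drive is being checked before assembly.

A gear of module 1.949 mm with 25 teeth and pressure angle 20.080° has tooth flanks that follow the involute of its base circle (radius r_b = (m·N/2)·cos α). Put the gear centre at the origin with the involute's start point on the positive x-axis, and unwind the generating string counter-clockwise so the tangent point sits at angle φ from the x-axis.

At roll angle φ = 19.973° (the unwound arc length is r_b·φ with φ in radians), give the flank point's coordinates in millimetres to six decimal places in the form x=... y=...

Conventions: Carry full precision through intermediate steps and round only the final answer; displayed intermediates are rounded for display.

class = single-mesh tooth geometry [base-circle involute, m = 1.949, 25T]
pitch radius r_p = m·N/2 = 1.949·25/2 = 24.362500
base radius r_b = r_p·cos α = 24.362500·cos 20.080° = 22.881605
roll angle φ = 19.973° = 0.34859461 rad
x = r_b·(cos φ + φ·sin φ) = 24.229919
y = r_b·(sin φ − φ·cos φ) = 0.319184

x=24.229919 y=0.319184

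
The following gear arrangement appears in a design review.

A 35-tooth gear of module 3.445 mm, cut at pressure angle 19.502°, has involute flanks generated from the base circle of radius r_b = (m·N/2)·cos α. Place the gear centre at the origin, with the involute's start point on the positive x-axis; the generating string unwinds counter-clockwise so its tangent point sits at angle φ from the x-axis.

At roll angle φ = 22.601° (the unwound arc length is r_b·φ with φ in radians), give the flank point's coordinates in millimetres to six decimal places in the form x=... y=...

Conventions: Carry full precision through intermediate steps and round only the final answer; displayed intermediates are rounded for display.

recognized (one wheel, involute flank): single-mesh tooth geometry, m = 3.445, N = 35
pitch radius r_p = m·N/2 = 3.445·35/2 = 60.287500
base radius r_b = r_p·cos α = 60.287500·cos 19.502° = 56.828796
roll angle φ = 22.601° = 0.39446186 rad
x = r_b·(cos φ + φ·sin φ) = 61.079574
y = r_b·(sin φ − φ·cos φ) = 1.144694

x=61.079574 y=1.144694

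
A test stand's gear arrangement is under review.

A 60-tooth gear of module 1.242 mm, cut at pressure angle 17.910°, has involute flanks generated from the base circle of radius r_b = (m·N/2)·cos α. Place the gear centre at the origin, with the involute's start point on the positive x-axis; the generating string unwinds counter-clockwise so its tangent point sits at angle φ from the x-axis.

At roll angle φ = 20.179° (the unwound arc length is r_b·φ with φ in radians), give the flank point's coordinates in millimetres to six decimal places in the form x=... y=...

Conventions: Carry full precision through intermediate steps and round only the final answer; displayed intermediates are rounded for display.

single-mesh involute tooth geometry (60T wheel at module 1.242)
pitch radius r_p = m·N/2 = 1.242·60/2 = 37.260000
base radius r_b = r_p·cos α = 37.260000·cos 17.910° = 35.454408
roll angle φ = 20.179° = 0.35218999 rad
x = r_b·(cos φ + φ·sin φ) = 37.585535
y = r_b·(sin φ − φ·cos φ) = 0.509898

x=37.585535 y=0.509898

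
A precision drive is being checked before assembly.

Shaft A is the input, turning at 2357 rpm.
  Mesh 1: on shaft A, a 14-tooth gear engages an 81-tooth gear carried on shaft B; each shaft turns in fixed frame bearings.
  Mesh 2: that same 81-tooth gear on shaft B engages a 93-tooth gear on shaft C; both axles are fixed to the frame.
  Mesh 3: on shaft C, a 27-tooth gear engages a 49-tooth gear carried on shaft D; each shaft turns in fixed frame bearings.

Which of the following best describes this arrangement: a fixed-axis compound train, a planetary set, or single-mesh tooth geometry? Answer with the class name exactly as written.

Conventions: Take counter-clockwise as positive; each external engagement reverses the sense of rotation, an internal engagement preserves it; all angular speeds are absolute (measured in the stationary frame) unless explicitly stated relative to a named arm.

recognized (4 fixed axles, 3 meshes): fixed-axis compound train
classification: fixed-axis compound train

fixed-axis compound train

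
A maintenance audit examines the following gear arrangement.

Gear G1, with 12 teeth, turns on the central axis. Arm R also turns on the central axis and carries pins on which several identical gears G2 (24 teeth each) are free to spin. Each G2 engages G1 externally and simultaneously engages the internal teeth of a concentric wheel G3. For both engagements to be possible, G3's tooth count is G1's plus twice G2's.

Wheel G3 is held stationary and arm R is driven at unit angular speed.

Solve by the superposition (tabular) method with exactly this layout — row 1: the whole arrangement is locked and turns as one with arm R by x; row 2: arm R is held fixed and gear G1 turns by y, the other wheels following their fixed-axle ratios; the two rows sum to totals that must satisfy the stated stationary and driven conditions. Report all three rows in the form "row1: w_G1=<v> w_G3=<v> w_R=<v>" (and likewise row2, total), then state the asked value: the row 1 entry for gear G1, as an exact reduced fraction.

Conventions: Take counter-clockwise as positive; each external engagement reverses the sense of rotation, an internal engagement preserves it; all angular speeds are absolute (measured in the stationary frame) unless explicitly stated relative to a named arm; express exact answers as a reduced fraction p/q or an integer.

row1: w_G1=1 w_G3=1 w_R=1
row2: w_G1=5 w_G3=-1 w_R=0
total: w_G1=6 w_G3=0 w_R=1
asked value: 1

recognized (axles ride arm R): planetary set, 12/24/60 teeth
row 1 — lock + rotate with arm: ω_sun = ω_ring = ω_arm = x
row 2 (arm held, sun turns y): ω_ring = −(12/60)·y, ω_arm = 0
boundary: total ω_ring = x − (12/60)·y = 0 and total ω_arm = x = 1  ⇒  y = 5, x = 1
row 2 ring = −(12/60)·5 = -1
totals (row 1 + row 2): sun 1 + 5 = 6, ring 1 + (-1) = 0, arm 1 + 0 = 1
asked cell (row1, sun) = 1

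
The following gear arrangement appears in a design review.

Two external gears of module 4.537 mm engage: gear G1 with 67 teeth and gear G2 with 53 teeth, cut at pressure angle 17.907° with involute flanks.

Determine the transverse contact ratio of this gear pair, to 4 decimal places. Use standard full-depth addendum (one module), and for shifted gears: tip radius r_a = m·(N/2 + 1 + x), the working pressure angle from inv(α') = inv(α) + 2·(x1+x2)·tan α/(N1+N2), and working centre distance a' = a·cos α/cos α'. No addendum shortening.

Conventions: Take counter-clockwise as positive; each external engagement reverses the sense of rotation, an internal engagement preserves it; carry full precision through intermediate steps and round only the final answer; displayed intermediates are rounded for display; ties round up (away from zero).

class = single-mesh tooth geometry [involute pair 67T × 53T, m = 4.537]
base radii: r_b1 = 144.626649, r_b2 = 114.406155
tip radii: r_a1 = 156.526500, r_a2 = 124.767500
no profile shift: α' = α, a' = a
action lengths: √(r_a1²−r_b1²) = 59.863825, √(r_a2²−r_b2²) = 49.781128
base pitch p_b = π·m·cos α = 13.562926
CR = (59.863825 + 49.781128 − 272.220000·sin 17.90700°)/13.562926 = 1.912912
contact ratio ≈ 1.9129

1.9129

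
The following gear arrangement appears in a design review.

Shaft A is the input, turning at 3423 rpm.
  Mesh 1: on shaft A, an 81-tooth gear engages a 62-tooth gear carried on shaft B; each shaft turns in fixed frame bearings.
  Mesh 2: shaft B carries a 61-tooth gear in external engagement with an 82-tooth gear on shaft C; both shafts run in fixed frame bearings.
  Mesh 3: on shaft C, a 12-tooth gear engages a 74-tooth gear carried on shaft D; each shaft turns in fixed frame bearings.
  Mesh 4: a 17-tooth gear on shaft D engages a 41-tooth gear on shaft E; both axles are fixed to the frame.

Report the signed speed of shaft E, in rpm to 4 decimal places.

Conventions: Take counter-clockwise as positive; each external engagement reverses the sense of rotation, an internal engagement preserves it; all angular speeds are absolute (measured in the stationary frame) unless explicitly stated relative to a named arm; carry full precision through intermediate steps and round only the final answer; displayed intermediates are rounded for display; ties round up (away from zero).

+223.6819 rpm

topology: fixed-axis compound train — 4 meshes, A→E
mesh 1 [81T→62T]: ω = 3423.0000×81/62 = 4471.9839 rpm, sense flips to −
mesh 2 [61T→82T]: ω = 4471.9839×61/82 = 3326.7197 rpm, sense flips to +
mesh 3 [12T→74T]: ω = 3326.7197×12/74 = 539.4681 rpm, sense flips to −
mesh 4 [17T→41T]: ω = 539.4681×17/41 = 223.6819 rpm, sense flips to +
signed output speed = +223.6819 rpm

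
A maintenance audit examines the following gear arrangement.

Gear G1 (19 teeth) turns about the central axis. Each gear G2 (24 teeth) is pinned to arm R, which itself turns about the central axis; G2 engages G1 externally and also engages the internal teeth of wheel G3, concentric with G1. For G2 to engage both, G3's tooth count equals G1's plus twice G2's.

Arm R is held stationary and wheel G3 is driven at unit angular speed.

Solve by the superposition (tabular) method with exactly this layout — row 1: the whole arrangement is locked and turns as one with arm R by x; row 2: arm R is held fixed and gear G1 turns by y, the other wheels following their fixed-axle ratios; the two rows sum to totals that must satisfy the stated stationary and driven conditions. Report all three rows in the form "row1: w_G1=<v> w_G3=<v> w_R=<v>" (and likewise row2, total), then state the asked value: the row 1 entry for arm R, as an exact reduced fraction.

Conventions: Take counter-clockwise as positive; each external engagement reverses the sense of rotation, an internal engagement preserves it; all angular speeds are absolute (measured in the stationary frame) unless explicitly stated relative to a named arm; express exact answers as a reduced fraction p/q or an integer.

row1: w_G1=0 w_G3=0 w_R=0
row2: w_G1=-67/19 w_G3=1 w_R=0
total: w_G1=-67/19 w_G3=1 w_R=0
asked value: 0

planetary set (19T centre, 24T on arm, 67T internal) — Willis relation
row 1 — lock + rotate with arm: ω_sun = ω_ring = ω_arm = x
row 2 — arm fixed, fixed-axis ratios: sun y, ring −(19/67)·y, arm 0
boundary: total ω_arm = x = 0 and total ω_ring = x − (19/67)·y = 1  ⇒  y = -67/19, x = 0
row 2 ring = −(19/67)·(-67/19) = 1
totals (row 1 + row 2): sun 0 + (-67/19) = -67/19, ring 0 + 1 = 1, arm 0 + 0 = 0
asked cell (row1, arm) = 0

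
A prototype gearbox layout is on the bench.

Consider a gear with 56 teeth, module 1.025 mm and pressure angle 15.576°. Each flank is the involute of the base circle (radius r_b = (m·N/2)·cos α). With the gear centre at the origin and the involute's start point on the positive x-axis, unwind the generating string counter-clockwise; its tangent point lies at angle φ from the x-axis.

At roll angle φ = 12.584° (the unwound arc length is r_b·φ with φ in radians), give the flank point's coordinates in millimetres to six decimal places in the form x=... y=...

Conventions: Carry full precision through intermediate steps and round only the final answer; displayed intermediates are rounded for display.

recognized (one wheel, involute flank): single-mesh tooth geometry, m = 1.025, N = 56
pitch radius r_p = m·N/2 = 1.025·56/2 = 28.700000
base radius r_b = r_p·cos α = 28.700000·cos 15.576° = 27.645996
roll angle φ = 12.584° = 0.21963223 rad
x = r_b·(cos φ + φ·sin φ) = 28.304775
y = r_b·(sin φ − φ·cos φ) = 0.097163

x=28.304775 y=0.097163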